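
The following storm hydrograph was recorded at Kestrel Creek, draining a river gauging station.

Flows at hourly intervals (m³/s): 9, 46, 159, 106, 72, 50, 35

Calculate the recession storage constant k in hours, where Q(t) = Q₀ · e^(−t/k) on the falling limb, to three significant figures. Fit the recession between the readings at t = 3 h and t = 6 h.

k ≈ 2.71 h

On the falling limb, Q drops from 106 to 35 m³/s between t = 3 h and t = 6 h (Δt = 3 h).
k = −Δt / ln(Q₂/Q₁) = −3 / ln(35/106) = 2.71 h.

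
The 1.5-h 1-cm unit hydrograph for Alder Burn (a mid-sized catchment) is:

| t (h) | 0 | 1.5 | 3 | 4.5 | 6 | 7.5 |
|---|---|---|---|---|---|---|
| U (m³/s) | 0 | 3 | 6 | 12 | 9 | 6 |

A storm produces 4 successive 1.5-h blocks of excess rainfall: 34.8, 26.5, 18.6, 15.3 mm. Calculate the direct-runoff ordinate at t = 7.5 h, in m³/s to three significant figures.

By discrete convolution, Q_j = Σ (P_i / 10 mm) · U_{j−i}.
At t = 7.5 h (j=5): Q = (34.8/10)·6 + (26.5/10)·9 + (18.6/10)·12 + (15.3/10)·6 = 76.2 m³/s.

Q ≈ 76.2 m³/s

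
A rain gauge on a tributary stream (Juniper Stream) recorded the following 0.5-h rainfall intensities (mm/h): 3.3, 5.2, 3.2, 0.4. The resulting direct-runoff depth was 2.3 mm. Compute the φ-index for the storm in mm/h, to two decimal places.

Only the 3 blocks with intensity above φ contribute runoff: 3.3, 5.2, 3.2 mm/h.
Σ(I−φ)·Δt = d  ⇒  (3.3+5.2+3.2 − 3φ)·0.5 = 2.3
φ = (11.70 − 2.3/0.5) / 3 = 2.37 mm/h.

φ ≈ 2.37 mm/h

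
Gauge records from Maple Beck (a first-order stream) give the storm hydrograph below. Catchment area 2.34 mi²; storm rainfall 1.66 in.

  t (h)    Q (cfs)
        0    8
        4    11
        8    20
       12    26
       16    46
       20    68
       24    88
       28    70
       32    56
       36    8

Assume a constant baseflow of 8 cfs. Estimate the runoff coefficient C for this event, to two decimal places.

ΣQ_DR = 321.0 cfs; V = ΣQ_DR·Δt = 4.622 × 10^6 ft³.
Runoff depth d = V / A = 0.8503 in.
C = d / P = 0.8503 / 1.66 = 0.51.

C ≈ 0.51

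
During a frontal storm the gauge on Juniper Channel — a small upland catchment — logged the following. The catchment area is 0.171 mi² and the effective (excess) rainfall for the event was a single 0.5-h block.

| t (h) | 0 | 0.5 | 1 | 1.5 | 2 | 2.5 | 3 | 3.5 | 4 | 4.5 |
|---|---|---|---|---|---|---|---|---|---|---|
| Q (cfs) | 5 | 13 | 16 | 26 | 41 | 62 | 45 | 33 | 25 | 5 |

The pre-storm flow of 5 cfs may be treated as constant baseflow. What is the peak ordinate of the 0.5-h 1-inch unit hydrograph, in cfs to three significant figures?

Direct runoff: 0.0, 8.0, 11.0, 21.0, 36.0, 57.0, 40.0, 28.0, 20.0, 0.0 cfs; ΣQ_DR = 221.0 cfs, peak = 57.0 cfs.
Runoff depth d = ΣQ_DR·Δt / A = 221.0 × 1800 / (0.171 mi²) = 1.001 in.
The 1-inch UH is the DRH scaled by (1 in)/d, so U_p = 57.0 × 1/1.001 = 56.9 cfs.

U_p ≈ 56.9 cfs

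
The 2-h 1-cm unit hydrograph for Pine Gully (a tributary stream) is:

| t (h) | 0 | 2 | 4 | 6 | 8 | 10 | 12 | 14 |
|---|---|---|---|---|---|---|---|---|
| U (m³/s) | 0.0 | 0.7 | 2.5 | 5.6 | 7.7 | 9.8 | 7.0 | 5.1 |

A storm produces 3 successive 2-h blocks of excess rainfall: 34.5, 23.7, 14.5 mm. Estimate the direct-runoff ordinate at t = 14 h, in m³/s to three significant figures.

By discrete convolution, Q_j = Σ (P_i / 10 mm) · U_{j−i}.
At t = 14 h (j=7): Q = (34.5/10)·5.1 + (23.7/10)·7.0 + (14.5/10)·9.8 = 48.4 m³/s.

Q ≈ 48.4 m³/s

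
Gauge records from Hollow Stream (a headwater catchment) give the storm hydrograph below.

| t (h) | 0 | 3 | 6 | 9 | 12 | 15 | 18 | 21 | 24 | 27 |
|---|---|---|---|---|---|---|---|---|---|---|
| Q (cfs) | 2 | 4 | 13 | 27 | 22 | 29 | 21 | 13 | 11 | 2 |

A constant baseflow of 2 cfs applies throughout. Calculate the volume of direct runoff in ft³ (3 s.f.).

V ≈ 1.34 × 10^6 ft³

Direct-runoff ordinates (Q − Q_b): 0.0, 2.0, 11.0, 25.0, 20.0, 27.0, 19.0, 11.0, 9.0, 0.0 cfs.
ΣQ_DR = 124.0 cfs.
With Δt = 3 h = 10800 s, V = ΣQ_DR · Δt = 124.0 × 10800 = 1.34 × 10^6 ft³.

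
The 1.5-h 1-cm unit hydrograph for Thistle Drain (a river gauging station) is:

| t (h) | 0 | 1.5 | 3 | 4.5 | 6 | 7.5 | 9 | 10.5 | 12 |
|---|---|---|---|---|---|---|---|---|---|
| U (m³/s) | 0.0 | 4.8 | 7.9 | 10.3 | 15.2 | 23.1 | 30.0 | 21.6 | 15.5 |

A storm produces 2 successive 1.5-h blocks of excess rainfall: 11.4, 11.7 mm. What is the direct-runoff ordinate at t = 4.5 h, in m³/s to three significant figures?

By discrete convolution, Q_j = Σ (P_i / 10 mm) · U_{j−i}.
At t = 4.5 h (j=3): Q = (11.4/10)·10.3 + (11.7/10)·7.9 = 21.0 m³/s.

Q ≈ 21.0 m³/s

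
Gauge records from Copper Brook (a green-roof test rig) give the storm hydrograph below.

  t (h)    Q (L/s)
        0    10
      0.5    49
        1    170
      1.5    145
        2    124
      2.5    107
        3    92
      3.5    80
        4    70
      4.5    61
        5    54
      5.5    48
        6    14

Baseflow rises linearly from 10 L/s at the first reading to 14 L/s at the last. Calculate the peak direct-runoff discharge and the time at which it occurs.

Subtracting baseflow gives direct-runoff ordinates: 0.00, 38.67, 159.33, 134.00, 112.67, 95.33, 80.00, 67.67, 57.33, 48.00, 40.67, 34.33, 0.00 L/s.
The maximum is 159.33 L/s, occurring at the reading for t = 1 h.

Q_p = 159.33 L/s at t = 1 h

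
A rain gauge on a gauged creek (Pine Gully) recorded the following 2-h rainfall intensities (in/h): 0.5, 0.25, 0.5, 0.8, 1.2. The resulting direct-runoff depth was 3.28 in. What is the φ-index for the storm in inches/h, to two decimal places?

φ ≈ 0.34 in/h

Only the 4 blocks with intensity above φ contribute runoff: 0.5, 0.5, 0.8, 1.2 in/h.
Σ(I−φ)·Δt = d  ⇒  (0.5+0.5+0.8+1.2 − 4φ)·2 = 3.28
φ = (3.000 − 3.28/2) / 4 = 0.34 in/h.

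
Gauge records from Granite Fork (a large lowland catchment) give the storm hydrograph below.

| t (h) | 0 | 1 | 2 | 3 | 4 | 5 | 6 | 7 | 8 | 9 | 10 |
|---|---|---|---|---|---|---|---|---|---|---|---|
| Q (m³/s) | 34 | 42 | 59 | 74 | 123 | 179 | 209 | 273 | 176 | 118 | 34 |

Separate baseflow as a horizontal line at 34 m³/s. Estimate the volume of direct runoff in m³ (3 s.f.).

Direct-runoff ordinates (Q − Q_b): 0.0, 8.0, 25.0, 40.0, 89.0, 145.0, 175.0, 239.0, 142.0, 84.0, 0.0 m³/s.
ΣQ_DR = 947.0 m³/s.
With Δt = 1 h = 3600 s, V = ΣQ_DR · Δt = 947.0 × 3600 = 3.41 × 10^6 m³.

V ≈ 3.41 × 10^6 m³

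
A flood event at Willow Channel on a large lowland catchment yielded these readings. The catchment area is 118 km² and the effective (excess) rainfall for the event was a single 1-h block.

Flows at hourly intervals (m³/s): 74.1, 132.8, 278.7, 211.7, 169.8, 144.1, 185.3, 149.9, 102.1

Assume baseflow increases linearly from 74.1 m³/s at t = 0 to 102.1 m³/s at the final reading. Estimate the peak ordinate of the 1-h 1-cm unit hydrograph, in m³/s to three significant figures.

U_p ≈ 98.8 m³/s

Direct runoff: 0.00, 55.20, 197.60, 127.10, 81.70, 52.50, 90.20, 51.30, 0.00 m³/s; ΣQ_DR = 655.6 m³/s, peak = 197.60 m³/s.
Runoff depth d = ΣQ_DR·Δt / A = 655.6 × 3600 / (118 km²) = 20.00 mm.
The 1-cm UH is the DRH scaled by (10 mm)/d, so U_p = 197.60 × 10/20.00 = 98.8 m³/s.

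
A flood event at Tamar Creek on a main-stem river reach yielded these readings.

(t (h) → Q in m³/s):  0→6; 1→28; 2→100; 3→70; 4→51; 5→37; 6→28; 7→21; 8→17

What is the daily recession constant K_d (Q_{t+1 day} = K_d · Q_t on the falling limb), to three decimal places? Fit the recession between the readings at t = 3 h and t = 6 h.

Between t = 3 h and t = 6 h the flow falls from 70 to 28 m³/s over 3×1 h = 3 h.
Per-interval ratio K = (28/70)^(1/3) = 0.7368; K_d = K^(24/1) = 0.001.

K_d ≈ 0.001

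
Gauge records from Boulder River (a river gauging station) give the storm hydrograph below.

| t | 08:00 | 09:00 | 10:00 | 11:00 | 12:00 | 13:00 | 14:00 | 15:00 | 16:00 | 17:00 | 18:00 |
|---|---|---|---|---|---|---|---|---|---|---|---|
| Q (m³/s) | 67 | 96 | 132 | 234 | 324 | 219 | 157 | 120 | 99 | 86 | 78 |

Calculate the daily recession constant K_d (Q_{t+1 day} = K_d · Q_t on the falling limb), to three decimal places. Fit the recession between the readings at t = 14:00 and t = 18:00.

Between t = 14:00 and t = 18:00 the flow falls from 157 to 78 m³/s over 4×1 h = 4 h.
Per-interval ratio K = (78/157)^(1/4) = 0.8396; K_d = K^(24/1) = 0.015.

K_d ≈ 0.015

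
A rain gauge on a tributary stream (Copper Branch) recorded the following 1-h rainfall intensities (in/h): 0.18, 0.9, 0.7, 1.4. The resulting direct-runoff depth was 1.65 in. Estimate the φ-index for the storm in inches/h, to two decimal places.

Only the 3 blocks with intensity above φ contribute runoff: 0.9, 0.7, 1.4 in/h.
Σ(I−φ)·Δt = d  ⇒  (0.9+0.7+1.4 − 3φ)·1 = 1.65
φ = (3.000 − 1.65/1) / 3 = 0.45 in/h.

φ ≈ 0.45 in/h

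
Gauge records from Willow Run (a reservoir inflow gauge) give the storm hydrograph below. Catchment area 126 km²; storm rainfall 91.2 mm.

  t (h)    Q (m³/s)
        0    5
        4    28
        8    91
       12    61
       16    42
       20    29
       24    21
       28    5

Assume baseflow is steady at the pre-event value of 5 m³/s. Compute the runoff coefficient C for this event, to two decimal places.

ΣQ_DR = 242.0 m³/s; V = ΣQ_DR·Δt = 3.485 × 10^6 m³.
Runoff depth d = V / A = 27.66 mm.
C = d / P = 27.66 / 91.2 = 0.30.

C ≈ 0.30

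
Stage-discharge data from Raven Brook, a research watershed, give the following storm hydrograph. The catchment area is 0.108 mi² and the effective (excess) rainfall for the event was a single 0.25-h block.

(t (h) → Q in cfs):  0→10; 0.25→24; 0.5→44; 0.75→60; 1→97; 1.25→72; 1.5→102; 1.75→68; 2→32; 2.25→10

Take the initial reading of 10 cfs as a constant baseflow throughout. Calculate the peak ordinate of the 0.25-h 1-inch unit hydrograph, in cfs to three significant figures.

U_p ≈ 61.2 cfs

Direct runoff: 0.0, 14.0, 34.0, 50.0, 87.0, 62.0, 92.0, 58.0, 22.0, 0.0 cfs; ΣQ_DR = 419.0 cfs, peak = 92.0 cfs.
Runoff depth d = ΣQ_DR·Δt / A = 419.0 × 900 / (0.108 mi²) = 1.503 in.
The 1-inch UH is the DRH scaled by (1 in)/d, so U_p = 92.0 × 1/1.503 = 61.2 cfs.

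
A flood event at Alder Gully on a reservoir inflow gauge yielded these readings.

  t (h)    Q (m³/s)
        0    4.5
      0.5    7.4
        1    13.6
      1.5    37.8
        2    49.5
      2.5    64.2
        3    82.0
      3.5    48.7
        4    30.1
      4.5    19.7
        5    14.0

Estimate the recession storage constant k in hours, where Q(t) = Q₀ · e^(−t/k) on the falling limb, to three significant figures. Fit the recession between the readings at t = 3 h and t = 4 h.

On the falling limb, Q drops from 82.0 to 30.1 m³/s between t = 3 h and t = 4 h (Δt = 1 h).
k = −Δt / ln(Q₂/Q₁) = −1 / ln(30.1/82.0) = 0.998 h.

k ≈ 0.998 h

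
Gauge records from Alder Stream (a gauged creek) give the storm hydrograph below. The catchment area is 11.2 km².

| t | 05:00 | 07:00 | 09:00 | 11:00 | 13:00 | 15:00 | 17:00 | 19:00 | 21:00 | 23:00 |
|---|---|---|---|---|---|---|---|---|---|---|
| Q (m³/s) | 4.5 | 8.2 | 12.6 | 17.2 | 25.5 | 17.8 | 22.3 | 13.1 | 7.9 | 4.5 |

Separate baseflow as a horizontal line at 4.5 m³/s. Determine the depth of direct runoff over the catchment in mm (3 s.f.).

d ≈ 57.0 mm

Direct runoff: 0.0, 3.7, 8.1, 12.7, 21.0, 13.3, 17.8, 8.6, 3.4, 0.0 m³/s; ΣQ_DR = 88.60 m³/s.
V = ΣQ_DR · Δt = 88.60 × 7200 s = 6.379 × 10^5 m³.
Over A = 11.2 km², depth = V / A = 57.0 mm.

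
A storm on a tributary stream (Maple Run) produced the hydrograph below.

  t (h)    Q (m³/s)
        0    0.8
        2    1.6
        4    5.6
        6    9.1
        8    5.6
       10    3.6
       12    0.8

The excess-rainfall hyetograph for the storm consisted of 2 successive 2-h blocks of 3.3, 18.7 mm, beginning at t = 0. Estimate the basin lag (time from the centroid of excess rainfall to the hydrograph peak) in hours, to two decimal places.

t_L ≈ 3.30 h

Centroid of excess rainfall: t_c = Σ P_i·t̄_i / ΣP_i = 2.7000 h (block centres at 1, 3 h).
Hydrograph peak occurs at t = 6 h, so basin lag t_L = 6 − 2.7000 = 3.30 h.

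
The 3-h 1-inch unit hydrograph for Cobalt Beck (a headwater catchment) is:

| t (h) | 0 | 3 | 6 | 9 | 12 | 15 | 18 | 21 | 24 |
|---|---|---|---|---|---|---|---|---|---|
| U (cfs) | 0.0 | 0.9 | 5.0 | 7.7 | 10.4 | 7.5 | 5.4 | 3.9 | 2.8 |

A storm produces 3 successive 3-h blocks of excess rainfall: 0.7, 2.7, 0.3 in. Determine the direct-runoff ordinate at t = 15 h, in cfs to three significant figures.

By discrete convolution, Q_j = Σ (P_i / 1 in) · U_{j−i}.
At t = 15 h (j=5): Q = (0.7/1)·7.5 + (2.7/1)·10.4 + (0.3/1)·7.7 = 35.6 cfs.

Q ≈ 35.6 cfs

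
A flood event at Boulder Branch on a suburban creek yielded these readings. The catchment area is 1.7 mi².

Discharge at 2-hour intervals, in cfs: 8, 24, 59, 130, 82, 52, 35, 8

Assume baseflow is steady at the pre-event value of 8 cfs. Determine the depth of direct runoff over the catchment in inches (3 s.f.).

Direct runoff: 0.0, 16.0, 51.0, 122.0, 74.0, 44.0, 27.0, 0.0 cfs; ΣQ_DR = 334.0 cfs.
V = ΣQ_DR · Δt = 334.0 × 7200 s = 2.405 × 10^6 ft³.
Over A = 1.7 mi², depth = V / A = 0.609 in.

d ≈ 0.609 in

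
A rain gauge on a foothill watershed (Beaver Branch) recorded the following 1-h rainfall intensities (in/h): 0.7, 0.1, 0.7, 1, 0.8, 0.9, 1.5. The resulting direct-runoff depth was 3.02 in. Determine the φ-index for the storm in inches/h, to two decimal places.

φ ≈ 0.43 in/h

Only the 6 blocks with intensity above φ contribute runoff: 0.7, 0.7, 1, 0.8, 0.9, 1.5 in/h.
Σ(I−φ)·Δt = d  ⇒  (0.7+0.7+1+0.8+0.9+1.5 − 6φ)·1 = 3.02
φ = (5.600 − 3.02/1) / 6 = 0.43 in/h.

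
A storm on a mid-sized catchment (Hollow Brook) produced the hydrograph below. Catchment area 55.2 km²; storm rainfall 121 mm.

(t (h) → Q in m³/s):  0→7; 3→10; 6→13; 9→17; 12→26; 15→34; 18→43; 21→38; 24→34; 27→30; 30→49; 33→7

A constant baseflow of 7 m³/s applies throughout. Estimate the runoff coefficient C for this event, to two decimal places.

ΣQ_DR = 224.0 m³/s; V = ΣQ_DR·Δt = 2.419 × 10^6 m³.
Runoff depth d = V / A = 43.83 mm.
C = d / P = 43.83 / 121 = 0.36.

C ≈ 0.36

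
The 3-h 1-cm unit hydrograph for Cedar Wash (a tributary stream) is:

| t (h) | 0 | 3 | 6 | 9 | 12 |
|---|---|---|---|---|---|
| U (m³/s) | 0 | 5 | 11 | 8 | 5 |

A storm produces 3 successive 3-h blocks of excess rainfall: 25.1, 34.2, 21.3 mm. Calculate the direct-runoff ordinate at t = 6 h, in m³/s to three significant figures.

By discrete convolution, Q_j = Σ (P_i / 10 mm) · U_{j−i}.
At t = 6 h (j=2): Q = (25.1/10)·11 + (34.2/10)·5 + (21.3/10)·0 = 44.7 m³/s.

Q ≈ 44.7 m³/s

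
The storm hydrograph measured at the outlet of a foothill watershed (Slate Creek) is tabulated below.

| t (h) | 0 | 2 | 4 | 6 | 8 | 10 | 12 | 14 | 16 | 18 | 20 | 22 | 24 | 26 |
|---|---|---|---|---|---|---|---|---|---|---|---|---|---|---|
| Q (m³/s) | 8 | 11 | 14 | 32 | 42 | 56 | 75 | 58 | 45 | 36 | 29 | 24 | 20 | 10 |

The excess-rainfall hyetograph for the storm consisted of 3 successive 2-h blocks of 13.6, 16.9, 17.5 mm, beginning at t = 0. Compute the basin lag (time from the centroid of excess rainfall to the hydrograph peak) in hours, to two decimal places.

t_L ≈ 8.84 h

Centroid of excess rainfall: t_c = Σ P_i·t̄_i / ΣP_i = 3.1625 h (block centres at 1, 3, 5 h).
Hydrograph peak occurs at t = 12 h, so basin lag t_L = 12 − 3.1625 = 8.84 h.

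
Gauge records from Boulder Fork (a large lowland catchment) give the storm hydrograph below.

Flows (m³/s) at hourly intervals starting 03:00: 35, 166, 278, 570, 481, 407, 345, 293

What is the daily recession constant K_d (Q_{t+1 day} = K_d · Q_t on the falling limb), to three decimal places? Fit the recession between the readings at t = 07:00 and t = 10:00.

Between t = 07:00 and t = 10:00 the flow falls from 481 to 293 m³/s over 3×1 h = 3 h.
Per-interval ratio K = (293/481)^(1/3) = 0.8477; K_d = K^(24/1) = 0.019.

K_d ≈ 0.019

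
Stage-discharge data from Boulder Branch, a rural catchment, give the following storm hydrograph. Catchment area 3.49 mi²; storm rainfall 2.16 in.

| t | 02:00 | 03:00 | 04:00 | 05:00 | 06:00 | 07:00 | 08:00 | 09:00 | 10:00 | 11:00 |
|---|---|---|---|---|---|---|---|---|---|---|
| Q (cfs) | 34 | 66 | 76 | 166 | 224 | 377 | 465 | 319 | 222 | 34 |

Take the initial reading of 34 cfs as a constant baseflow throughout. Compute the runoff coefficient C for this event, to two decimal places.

ΣQ_DR = 1643 cfs; V = ΣQ_DR·Δt = 5.915 × 10^6 ft³.
Runoff depth d = V / A = 0.7295 in.
C = d / P = 0.7295 / 2.16 = 0.34.

C ≈ 0.34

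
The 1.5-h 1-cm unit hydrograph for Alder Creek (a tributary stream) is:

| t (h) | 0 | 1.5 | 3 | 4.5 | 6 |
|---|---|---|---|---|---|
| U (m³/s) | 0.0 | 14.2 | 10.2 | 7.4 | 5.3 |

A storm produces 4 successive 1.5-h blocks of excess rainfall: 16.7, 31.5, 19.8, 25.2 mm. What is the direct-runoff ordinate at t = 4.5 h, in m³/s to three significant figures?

Q ≈ 72.6 m³/s

By discrete convolution, Q_j = Σ (P_i / 10 mm) · U_{j−i}.
At t = 4.5 h (j=3): Q = (16.7/10)·7.4 + (31.5/10)·10.2 + (19.8/10)·14.2 + (25.2/10)·0.0 = 72.6 m³/s.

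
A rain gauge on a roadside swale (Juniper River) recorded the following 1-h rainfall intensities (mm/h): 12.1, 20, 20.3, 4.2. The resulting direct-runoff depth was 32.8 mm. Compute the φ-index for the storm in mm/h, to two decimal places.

Only the 3 blocks with intensity above φ contribute runoff: 12.1, 20, 20.3 mm/h.
Σ(I−φ)·Δt = d  ⇒  (12.1+20+20.3 − 3φ)·1 = 32.8
φ = (52.40 − 32.8/1) / 3 = 6.53 mm/h.

φ ≈ 6.53 mm/h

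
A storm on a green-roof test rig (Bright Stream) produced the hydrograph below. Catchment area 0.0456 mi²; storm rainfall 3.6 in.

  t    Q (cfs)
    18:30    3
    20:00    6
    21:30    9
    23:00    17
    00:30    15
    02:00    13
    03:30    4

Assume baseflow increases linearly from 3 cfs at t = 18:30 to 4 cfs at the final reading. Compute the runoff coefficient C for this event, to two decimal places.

ΣQ_DR = 42.50 cfs; V = ΣQ_DR·Δt = 2.295 × 10^5 ft³.
Runoff depth d = V / A = 2.166 in.
C = d / P = 2.166 / 3.6 = 0.60.

C ≈ 0.60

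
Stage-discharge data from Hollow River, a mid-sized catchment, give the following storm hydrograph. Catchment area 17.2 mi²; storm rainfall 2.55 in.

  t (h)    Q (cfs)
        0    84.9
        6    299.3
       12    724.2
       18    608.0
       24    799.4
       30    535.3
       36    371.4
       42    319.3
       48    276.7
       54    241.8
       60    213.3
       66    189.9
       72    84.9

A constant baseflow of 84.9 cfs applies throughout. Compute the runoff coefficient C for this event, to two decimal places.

C ≈ 0.77

ΣQ_DR = 3645 cfs; V = ΣQ_DR·Δt = 7.873 × 10^7 ft³.
Runoff depth d = V / A = 1.970 in.
C = d / P = 1.970 / 2.55 = 0.77.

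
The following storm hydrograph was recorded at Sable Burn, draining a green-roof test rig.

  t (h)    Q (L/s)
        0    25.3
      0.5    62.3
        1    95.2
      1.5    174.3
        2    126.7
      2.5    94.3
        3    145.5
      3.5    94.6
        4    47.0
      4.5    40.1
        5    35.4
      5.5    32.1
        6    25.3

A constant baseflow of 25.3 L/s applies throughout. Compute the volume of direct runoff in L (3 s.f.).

Direct-runoff ordinates (Q − Q_b): 0.0, 37.0, 69.9, 149.0, 101.4, 69.0, 120.2, 69.3, 21.7, 14.8, 10.1, 6.8, 0.0 L/s.
ΣQ_DR = 669.2 L/s.
With Δt = 0.5 h = 1800 s, V = ΣQ_DR · Δt = 669.2 × 1800 = 1.20 × 10^6 L.

V ≈ 1.20 × 10^6 L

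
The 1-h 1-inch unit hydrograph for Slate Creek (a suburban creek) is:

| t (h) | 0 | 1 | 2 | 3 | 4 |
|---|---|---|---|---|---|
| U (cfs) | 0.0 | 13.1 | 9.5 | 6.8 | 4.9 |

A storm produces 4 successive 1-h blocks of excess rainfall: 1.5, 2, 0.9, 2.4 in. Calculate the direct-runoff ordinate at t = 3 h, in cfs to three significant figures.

Q ≈ 41.0 cfs

By discrete convolution, Q_j = Σ (P_i / 1 in) · U_{j−i}.
At t = 3 h (j=3): Q = (1.5/1)·6.8 + (2/1)·9.5 + (0.9/1)·13.1 + (2.4/1)·0.0 = 41.0 cfs.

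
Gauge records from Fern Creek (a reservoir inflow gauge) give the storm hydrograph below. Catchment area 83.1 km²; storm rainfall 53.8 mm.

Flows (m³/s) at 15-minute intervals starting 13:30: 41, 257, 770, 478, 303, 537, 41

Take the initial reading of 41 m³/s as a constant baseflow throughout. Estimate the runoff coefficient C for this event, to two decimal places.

C ≈ 0.43

ΣQ_DR = 2140 m³/s; V = ΣQ_DR·Δt = 1.926 × 10^6 m³.
Runoff depth d = V / A = 23.18 mm.
C = d / P = 23.18 / 53.8 = 0.43.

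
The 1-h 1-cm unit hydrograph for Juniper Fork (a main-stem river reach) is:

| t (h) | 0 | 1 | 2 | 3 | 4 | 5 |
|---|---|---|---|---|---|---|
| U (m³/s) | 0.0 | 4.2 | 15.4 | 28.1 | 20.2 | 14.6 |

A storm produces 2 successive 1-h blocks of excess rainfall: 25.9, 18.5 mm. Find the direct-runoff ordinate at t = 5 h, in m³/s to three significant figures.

By discrete convolution, Q_j = Σ (P_i / 10 mm) · U_{j−i}.
At t = 5 h (j=5): Q = (25.9/10)·14.6 + (18.5/10)·20.2 = 75.2 m³/s.

Q ≈ 75.2 m³/s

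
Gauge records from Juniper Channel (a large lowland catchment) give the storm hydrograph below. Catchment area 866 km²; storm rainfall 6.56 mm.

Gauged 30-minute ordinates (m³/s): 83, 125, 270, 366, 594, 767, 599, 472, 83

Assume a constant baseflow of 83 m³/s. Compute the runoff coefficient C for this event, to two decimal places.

C ≈ 0.83

ΣQ_DR = 2612 m³/s; V = ΣQ_DR·Δt = 4.702 × 10^6 m³.
Runoff depth d = V / A = 5.429 mm.
C = d / P = 5.429 / 6.56 = 0.83.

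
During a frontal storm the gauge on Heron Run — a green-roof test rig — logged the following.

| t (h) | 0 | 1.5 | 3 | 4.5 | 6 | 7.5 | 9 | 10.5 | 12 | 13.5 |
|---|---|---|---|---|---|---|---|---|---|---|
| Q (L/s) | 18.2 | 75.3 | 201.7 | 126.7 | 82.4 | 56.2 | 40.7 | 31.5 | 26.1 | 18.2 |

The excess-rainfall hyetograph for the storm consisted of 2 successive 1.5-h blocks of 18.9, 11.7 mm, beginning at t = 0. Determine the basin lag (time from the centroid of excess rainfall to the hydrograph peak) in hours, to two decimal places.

Centroid of excess rainfall: t_c = Σ P_i·t̄_i / ΣP_i = 1.3235 h (block centres at 0.75, 2.25 h).
Hydrograph peak occurs at t = 3 h, so basin lag t_L = 3 − 1.3235 = 1.68 h.

t_L ≈ 1.68 h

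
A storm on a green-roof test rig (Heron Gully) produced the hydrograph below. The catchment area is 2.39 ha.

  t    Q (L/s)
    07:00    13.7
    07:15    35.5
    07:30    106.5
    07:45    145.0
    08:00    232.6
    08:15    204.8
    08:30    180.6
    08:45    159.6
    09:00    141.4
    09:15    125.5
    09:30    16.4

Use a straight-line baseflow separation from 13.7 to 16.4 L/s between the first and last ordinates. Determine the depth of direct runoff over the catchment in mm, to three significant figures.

d ≈ 45.0 mm

Direct runoff: 0.00, 21.53, 92.26, 130.49, 217.82, 189.75, 165.28, 144.01, 125.54, 109.37, 0.00 L/s; ΣQ_DR = 1196 L/s.
V = ΣQ_DR · Δt = 1196 × 900 s = 1.076 × 10^6 L.
Over A = 2.39 ha, depth = V / A = 45.0 mm.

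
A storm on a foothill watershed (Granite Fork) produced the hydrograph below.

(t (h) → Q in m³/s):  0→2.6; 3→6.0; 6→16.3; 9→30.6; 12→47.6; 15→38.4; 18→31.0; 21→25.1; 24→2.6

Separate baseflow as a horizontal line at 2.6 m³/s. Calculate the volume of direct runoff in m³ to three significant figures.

V ≈ 1.91 × 10^6 m³

Direct-runoff ordinates (Q − Q_b): 0.0, 3.4, 13.7, 28.0, 45.0, 35.8, 28.4, 22.5, 0.0 m³/s.
ΣQ_DR = 176.8 m³/s.
With Δt = 3 h = 10800 s, V = ΣQ_DR · Δt = 176.8 × 10800 = 1.91 × 10^6 m³.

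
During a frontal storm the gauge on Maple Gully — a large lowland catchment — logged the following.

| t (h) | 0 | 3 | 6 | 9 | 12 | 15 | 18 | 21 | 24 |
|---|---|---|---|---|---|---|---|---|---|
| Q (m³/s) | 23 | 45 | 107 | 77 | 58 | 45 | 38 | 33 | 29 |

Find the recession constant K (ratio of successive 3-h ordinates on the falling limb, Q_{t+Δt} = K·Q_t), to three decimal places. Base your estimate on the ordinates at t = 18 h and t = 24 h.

Using the recession-limb readings at t = 18 h and t = 24 h: Q falls from 38 to 29 m³/s over 2 intervals.
K = (Q₂/Q₁)^(1/2) = (29/38)^(1/2) = 0.874.

K ≈ 0.874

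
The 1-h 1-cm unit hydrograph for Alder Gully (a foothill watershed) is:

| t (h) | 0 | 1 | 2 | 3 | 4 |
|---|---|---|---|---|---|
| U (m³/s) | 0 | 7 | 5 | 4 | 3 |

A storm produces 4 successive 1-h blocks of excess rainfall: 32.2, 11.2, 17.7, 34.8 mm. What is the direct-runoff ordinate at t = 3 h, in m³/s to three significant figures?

By discrete convolution, Q_j = Σ (P_i / 10 mm) · U_{j−i}.
At t = 3 h (j=3): Q = (32.2/10)·4 + (11.2/10)·5 + (17.7/10)·7 + (34.8/10)·0 = 30.9 m³/s.

Q ≈ 30.9 m³/s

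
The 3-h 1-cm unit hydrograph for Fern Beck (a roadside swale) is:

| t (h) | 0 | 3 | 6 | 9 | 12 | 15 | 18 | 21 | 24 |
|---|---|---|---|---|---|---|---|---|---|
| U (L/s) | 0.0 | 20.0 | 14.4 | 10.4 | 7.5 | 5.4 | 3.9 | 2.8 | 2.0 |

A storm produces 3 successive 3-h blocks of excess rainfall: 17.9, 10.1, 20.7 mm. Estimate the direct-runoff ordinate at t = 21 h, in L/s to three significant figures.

Q ≈ 20.1 L/s

By discrete convolution, Q_j = Σ (P_i / 10 mm) · U_{j−i}.
At t = 21 h (j=7): Q = (17.9/10)·2.8 + (10.1/10)·3.9 + (20.7/10)·5.4 = 20.1 L/s.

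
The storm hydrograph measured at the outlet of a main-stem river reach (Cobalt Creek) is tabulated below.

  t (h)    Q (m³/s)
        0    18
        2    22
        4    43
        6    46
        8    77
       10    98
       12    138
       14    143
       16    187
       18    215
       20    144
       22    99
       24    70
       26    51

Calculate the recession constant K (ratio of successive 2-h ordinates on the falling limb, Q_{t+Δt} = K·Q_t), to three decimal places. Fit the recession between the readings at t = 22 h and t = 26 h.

K ≈ 0.718

Using the recession-limb readings at t = 22 h and t = 26 h: Q falls from 99 to 51 m³/s over 2 intervals.
K = (Q₂/Q₁)^(1/2) = (51/99)^(1/2) = 0.718.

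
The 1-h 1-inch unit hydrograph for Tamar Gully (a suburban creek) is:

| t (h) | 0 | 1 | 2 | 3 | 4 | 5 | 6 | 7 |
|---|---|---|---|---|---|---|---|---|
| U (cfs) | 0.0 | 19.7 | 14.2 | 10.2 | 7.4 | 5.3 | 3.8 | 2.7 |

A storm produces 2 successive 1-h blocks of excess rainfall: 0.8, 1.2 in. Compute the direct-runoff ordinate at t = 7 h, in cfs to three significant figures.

By discrete convolution, Q_j = Σ (P_i / 1 in) · U_{j−i}.
At t = 7 h (j=7): Q = (0.8/1)·2.7 + (1.2/1)·3.8 = 6.72 cfs.

Q ≈ 6.72 cfs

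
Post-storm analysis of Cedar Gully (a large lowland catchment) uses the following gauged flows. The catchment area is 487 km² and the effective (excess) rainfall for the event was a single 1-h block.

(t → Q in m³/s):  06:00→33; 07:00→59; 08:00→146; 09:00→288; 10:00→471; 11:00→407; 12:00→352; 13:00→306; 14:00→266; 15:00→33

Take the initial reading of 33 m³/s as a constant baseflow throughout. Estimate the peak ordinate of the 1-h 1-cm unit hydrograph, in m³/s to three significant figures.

U_p ≈ 292 m³/s

Direct runoff: 0.0, 26.0, 113.0, 255.0, 438.0, 374.0, 319.0, 273.0, 233.0, 0.0 m³/s; ΣQ_DR = 2031 m³/s, peak = 438.0 m³/s.
Runoff depth d = ΣQ_DR·Δt / A = 2031 × 3600 / (487 km²) = 15.01 mm.
The 1-cm UH is the DRH scaled by (10 mm)/d, so U_p = 438.0 × 10/15.01 = 292 m³/s.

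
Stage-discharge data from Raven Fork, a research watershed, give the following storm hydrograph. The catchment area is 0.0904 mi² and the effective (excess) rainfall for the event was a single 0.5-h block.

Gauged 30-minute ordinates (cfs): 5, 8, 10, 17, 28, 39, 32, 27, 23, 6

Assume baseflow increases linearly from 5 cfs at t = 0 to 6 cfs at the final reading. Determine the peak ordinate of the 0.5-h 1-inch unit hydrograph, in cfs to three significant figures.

U_p ≈ 27.9 cfs

Direct runoff: 0.00, 2.89, 4.78, 11.67, 22.56, 33.44, 26.33, 21.22, 17.11, 0.00 cfs; ΣQ_DR = 140.0 cfs, peak = 33.44 cfs.
Runoff depth d = ΣQ_DR·Δt / A = 140.0 × 1800 / (0.0904 mi²) = 1.200 in.
The 1-inch UH is the DRH scaled by (1 in)/d, so U_p = 33.44 × 1/1.200 = 27.9 cfs.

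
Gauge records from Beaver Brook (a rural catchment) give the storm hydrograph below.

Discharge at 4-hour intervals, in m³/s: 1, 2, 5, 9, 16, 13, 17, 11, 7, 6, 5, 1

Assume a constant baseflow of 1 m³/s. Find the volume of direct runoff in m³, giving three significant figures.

Direct-runoff ordinates (Q − Q_b): 0.0, 1.0, 4.0, 8.0, 15.0, 12.0, 16.0, 10.0, 6.0, 5.0, 4.0, 0.0 m³/s.
ΣQ_DR = 81.00 m³/s.
With Δt = 4 h = 14400 s, V = ΣQ_DR · Δt = 81.00 × 14400 = 1.17 × 10^6 m³.

V ≈ 1.17 × 10^6 m³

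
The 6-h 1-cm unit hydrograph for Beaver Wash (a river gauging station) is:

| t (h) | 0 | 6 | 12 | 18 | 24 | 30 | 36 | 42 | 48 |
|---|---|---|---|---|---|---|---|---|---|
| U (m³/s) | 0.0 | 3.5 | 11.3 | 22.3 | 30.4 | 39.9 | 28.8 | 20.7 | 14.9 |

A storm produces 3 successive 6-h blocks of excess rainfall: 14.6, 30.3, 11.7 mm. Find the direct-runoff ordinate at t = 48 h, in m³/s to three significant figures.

By discrete convolution, Q_j = Σ (P_i / 10 mm) · U_{j−i}.
At t = 48 h (j=8): Q = (14.6/10)·14.9 + (30.3/10)·20.7 + (11.7/10)·28.8 = 118 m³/s.

Q ≈ 118 m³/s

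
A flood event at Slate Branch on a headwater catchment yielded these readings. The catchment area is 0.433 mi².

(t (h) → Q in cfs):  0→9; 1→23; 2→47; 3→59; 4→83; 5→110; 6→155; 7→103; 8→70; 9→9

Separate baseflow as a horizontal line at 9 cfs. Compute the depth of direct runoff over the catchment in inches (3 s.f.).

Direct runoff: 0.0, 14.0, 38.0, 50.0, 74.0, 101.0, 146.0, 94.0, 61.0, 0.0 cfs; ΣQ_DR = 578.0 cfs.
V = ΣQ_DR · Δt = 578.0 × 3600 s = 2.081 × 10^6 ft³.
Over A = 0.433 mi², depth = V / A = 2.07 in.

d ≈ 2.07 in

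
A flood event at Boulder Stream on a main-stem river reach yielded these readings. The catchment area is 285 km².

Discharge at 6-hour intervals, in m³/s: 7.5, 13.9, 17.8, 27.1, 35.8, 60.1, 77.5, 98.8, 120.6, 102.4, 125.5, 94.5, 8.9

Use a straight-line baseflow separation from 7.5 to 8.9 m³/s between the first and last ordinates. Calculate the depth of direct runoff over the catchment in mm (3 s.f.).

d ≈ 51.8 mm

Direct runoff: 0.00, 6.28, 10.07, 19.25, 27.83, 52.02, 69.30, 90.48, 112.17, 93.85, 116.83, 85.72, 0.00 m³/s; ΣQ_DR = 683.8 m³/s.
V = ΣQ_DR · Δt = 683.8 × 21600 s = 1.477 × 10^7 m³.
Over A = 285 km², depth = V / A = 51.8 mm.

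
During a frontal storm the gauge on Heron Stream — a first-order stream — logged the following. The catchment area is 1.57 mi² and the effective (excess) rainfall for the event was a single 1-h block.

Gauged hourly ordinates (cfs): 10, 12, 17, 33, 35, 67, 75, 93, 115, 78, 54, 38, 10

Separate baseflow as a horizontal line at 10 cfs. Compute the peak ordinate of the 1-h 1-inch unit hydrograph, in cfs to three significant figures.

Direct runoff: 0.0, 2.0, 7.0, 23.0, 25.0, 57.0, 65.0, 83.0, 105.0, 68.0, 44.0, 28.0, 0.0 cfs; ΣQ_DR = 507.0 cfs, peak = 105.0 cfs.
Runoff depth d = ΣQ_DR·Δt / A = 507.0 × 3600 / (1.57 mi²) = 0.5004 in.
The 1-inch UH is the DRH scaled by (1 in)/d, so U_p = 105.0 × 1/0.5004 = 210 cfs.

U_p ≈ 210 cfs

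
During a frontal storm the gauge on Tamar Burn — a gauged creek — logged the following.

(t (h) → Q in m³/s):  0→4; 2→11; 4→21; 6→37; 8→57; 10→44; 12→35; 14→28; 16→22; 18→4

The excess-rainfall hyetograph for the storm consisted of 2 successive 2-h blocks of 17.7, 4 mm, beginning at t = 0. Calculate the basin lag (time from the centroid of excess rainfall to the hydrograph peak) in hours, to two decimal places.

Centroid of excess rainfall: t_c = Σ P_i·t̄_i / ΣP_i = 1.3687 h (block centres at 1, 3 h).
Hydrograph peak occurs at t = 8 h, so basin lag t_L = 8 − 1.3687 = 6.63 h.

t_L ≈ 6.63 h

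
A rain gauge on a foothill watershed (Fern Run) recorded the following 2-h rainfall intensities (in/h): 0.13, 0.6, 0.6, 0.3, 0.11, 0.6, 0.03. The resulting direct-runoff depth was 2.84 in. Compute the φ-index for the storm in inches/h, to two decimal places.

Only the 4 blocks with intensity above φ contribute runoff: 0.6, 0.6, 0.3, 0.6 in/h.
Σ(I−φ)·Δt = d  ⇒  (0.6+0.6+0.3+0.6 − 4φ)·2 = 2.84
φ = (2.100 − 2.84/2) / 4 = 0.17 in/h.

φ ≈ 0.17 in/h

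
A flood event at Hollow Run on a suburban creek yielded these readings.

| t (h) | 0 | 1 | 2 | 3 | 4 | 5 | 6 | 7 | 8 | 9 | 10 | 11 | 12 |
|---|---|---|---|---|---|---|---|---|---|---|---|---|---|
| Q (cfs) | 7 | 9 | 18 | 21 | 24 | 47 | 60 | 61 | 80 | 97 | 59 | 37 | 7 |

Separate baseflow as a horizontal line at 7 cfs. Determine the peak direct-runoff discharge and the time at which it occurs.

Q_p = 90.0 cfs at t = 9 h

Subtracting baseflow gives direct-runoff ordinates: 0.0, 2.0, 11.0, 14.0, 17.0, 40.0, 53.0, 54.0, 73.0, 90.0, 52.0, 30.0, 0.0 cfs.
The maximum is 90.0 cfs, occurring at the reading for t = 9 h.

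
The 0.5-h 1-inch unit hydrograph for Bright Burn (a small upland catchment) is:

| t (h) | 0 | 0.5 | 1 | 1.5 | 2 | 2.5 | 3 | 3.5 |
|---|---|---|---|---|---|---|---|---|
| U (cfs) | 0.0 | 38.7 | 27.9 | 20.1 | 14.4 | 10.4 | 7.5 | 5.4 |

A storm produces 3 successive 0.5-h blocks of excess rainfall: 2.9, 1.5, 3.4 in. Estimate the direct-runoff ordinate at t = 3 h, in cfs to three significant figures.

By discrete convolution, Q_j = Σ (P_i / 1 in) · U_{j−i}.
At t = 3 h (j=6): Q = (2.9/1)·7.5 + (1.5/1)·10.4 + (3.4/1)·14.4 = 86.3 cfs.

Q ≈ 86.3 cfs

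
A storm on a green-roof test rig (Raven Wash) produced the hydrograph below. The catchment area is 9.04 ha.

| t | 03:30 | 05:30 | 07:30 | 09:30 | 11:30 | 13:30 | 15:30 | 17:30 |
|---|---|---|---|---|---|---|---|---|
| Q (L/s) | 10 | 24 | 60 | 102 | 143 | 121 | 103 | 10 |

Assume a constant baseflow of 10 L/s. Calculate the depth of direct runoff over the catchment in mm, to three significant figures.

d ≈ 39.3 mm

Direct runoff: 0.0, 14.0, 50.0, 92.0, 133.0, 111.0, 93.0, 0.0 L/s; ΣQ_DR = 493.0 L/s.
V = ΣQ_DR · Δt = 493.0 × 7200 s = 3.550 × 10^6 L.
Over A = 9.04 ha, depth = V / A = 39.3 mm.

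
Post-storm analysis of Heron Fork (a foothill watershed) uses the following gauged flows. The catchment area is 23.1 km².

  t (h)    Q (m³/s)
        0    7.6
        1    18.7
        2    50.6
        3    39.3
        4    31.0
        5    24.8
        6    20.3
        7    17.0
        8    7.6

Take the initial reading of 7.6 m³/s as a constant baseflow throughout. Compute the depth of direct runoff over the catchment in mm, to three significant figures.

Direct runoff: 0.0, 11.1, 43.0, 31.7, 23.4, 17.2, 12.7, 9.4, 0.0 m³/s; ΣQ_DR = 148.5 m³/s.
V = ΣQ_DR · Δt = 148.5 × 3600 s = 5.346 × 10^5 m³.
Over A = 23.1 km², depth = V / A = 23.1 mm.

d ≈ 23.1 mm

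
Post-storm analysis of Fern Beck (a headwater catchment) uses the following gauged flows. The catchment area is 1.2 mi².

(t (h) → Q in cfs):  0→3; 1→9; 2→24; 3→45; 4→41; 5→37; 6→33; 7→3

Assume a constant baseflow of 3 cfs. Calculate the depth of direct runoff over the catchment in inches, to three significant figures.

Direct runoff: 0.0, 6.0, 21.0, 42.0, 38.0, 34.0, 30.0, 0.0 cfs; ΣQ_DR = 171.0 cfs.
V = ΣQ_DR · Δt = 171.0 × 3600 s = 6.156 × 10^5 ft³.
Over A = 1.2 mi², depth = V / A = 0.221 in.

d ≈ 0.221 in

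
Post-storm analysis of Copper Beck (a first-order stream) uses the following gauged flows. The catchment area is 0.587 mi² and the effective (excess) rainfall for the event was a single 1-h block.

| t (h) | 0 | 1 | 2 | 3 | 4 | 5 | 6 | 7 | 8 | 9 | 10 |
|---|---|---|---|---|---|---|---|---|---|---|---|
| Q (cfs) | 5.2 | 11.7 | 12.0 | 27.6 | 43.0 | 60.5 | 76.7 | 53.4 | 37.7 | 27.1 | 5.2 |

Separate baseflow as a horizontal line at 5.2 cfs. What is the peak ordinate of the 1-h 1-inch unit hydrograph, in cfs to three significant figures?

U_p ≈ 89.4 cfs

Direct runoff: 0.0, 6.5, 6.8, 22.4, 37.8, 55.3, 71.5, 48.2, 32.5, 21.9, 0.0 cfs; ΣQ_DR = 302.9 cfs, peak = 71.5 cfs.
Runoff depth d = ΣQ_DR·Δt / A = 302.9 × 3600 / (0.587 mi²) = 0.7996 in.
The 1-inch UH is the DRH scaled by (1 in)/d, so U_p = 71.5 × 1/0.7996 = 89.4 cfs.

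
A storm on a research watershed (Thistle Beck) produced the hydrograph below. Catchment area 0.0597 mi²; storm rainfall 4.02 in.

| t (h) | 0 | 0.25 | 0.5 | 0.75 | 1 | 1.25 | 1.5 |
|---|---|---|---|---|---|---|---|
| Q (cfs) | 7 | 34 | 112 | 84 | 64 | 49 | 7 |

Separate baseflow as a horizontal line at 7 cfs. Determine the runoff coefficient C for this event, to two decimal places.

ΣQ_DR = 308.0 cfs; V = ΣQ_DR·Δt = 2.772 × 10^5 ft³.
Runoff depth d = V / A = 1.999 in.
C = d / P = 1.999 / 4.02 = 0.50.

C ≈ 0.50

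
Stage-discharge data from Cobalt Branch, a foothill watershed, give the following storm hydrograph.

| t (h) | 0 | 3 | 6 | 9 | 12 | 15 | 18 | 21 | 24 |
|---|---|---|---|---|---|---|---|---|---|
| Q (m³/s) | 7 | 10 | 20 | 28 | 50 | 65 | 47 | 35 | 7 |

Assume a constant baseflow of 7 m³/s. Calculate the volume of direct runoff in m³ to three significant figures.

Direct-runoff ordinates (Q − Q_b): 0.0, 3.0, 13.0, 21.0, 43.0, 58.0, 40.0, 28.0, 0.0 m³/s.
ΣQ_DR = 206.0 m³/s.
With Δt = 3 h = 10800 s, V = ΣQ_DR · Δt = 206.0 × 10800 = 2.22 × 10^6 m³.

V ≈ 2.22 × 10^6 m³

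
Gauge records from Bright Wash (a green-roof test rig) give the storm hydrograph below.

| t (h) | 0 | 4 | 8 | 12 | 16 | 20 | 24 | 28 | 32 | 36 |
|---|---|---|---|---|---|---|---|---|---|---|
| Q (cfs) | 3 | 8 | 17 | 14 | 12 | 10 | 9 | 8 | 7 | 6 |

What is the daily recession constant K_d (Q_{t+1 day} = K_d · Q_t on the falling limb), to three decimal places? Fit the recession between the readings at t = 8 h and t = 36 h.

Between t = 8 h and t = 36 h the flow falls from 17 to 6 cfs over 7×4 h = 28 h.
Per-interval ratio K = (6/17)^(1/7) = 0.8618; K_d = K^(24/4) = 0.410.

K_d ≈ 0.410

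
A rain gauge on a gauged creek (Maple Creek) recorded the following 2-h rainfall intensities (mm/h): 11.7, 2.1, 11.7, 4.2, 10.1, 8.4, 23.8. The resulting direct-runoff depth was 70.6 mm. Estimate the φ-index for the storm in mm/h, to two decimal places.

φ ≈ 6.08 mm/h

Only the 5 blocks with intensity above φ contribute runoff: 11.7, 11.7, 10.1, 8.4, 23.8 mm/h.
Σ(I−φ)·Δt = d  ⇒  (11.7+11.7+10.1+8.4+23.8 − 5φ)·2 = 70.6
φ = (65.70 − 70.6/2) / 5 = 6.08 mm/h.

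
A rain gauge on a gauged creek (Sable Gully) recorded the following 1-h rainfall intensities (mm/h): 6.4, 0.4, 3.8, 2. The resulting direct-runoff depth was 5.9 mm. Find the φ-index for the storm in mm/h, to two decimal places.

Only the 2 blocks with intensity above φ contribute runoff: 6.4, 3.8 mm/h.
Σ(I−φ)·Δt = d  ⇒  (6.4+3.8 − 2φ)·1 = 5.9
φ = (10.20 − 5.9/1) / 2 = 2.15 mm/h.

φ ≈ 2.15 mm/h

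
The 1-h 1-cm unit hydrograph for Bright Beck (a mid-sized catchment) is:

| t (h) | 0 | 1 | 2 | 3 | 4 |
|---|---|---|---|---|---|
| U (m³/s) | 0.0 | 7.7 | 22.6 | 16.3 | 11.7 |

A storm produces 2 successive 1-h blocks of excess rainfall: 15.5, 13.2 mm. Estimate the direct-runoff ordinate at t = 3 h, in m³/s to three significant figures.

Q ≈ 55.1 m³/s

By discrete convolution, Q_j = Σ (P_i / 10 mm) · U_{j−i}.
At t = 3 h (j=3): Q = (15.5/10)·16.3 + (13.2/10)·22.6 = 55.1 m³/s.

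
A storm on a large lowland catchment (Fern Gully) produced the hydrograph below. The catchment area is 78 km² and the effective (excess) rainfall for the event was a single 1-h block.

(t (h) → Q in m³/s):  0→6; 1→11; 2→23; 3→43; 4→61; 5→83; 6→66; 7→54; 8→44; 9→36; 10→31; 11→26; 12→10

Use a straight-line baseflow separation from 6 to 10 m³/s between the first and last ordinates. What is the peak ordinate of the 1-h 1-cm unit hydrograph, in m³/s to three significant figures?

Direct runoff: 0.00, 4.67, 16.33, 36.00, 53.67, 75.33, 58.00, 45.67, 35.33, 27.00, 21.67, 16.33, 0.00 m³/s; ΣQ_DR = 390.0 m³/s, peak = 75.33 m³/s.
Runoff depth d = ΣQ_DR·Δt / A = 390.0 × 3600 / (78 km²) = 18.00 mm.
The 1-cm UH is the DRH scaled by (10 mm)/d, so U_p = 75.33 × 10/18.00 = 41.9 m³/s.

U_p ≈ 41.9 m³/s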